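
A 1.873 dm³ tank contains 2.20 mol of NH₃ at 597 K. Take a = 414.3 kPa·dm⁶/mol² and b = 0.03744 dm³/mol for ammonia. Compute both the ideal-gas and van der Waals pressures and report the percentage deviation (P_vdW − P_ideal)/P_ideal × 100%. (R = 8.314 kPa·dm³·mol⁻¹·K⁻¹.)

Ideal: P_ideal = nRT/V = (2.20)(8.314)(597)/1.873 = 5830.01 kPa
vdW: P = nRT/(V − nb) − a n²/V² = 10919.6/1.79063 − 2005.21/3.50813 = 6098.19 − 571.589 = 5526.60 kPa
% deviation = (5526.60 − 5830.01)/5830.01 × 100% = -5.20%

-5.20 %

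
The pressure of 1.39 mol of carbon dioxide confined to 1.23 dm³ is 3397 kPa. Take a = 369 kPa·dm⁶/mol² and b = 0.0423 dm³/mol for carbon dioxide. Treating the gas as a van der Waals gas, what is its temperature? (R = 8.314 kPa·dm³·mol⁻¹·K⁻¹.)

T = (P + a n²/V²)(V − nb)/(nR)
P + a n²/V² = 3397 + (369)(1.39)²/(1.23)² = 3868.2 kPa
V − nb = 1.23 − (1.39)(0.0423) = 1.1712 dm³
T = (3868.2)(1.1712)/((1.39)(8.314)) = 392.0 K

T ≈ 392.0 K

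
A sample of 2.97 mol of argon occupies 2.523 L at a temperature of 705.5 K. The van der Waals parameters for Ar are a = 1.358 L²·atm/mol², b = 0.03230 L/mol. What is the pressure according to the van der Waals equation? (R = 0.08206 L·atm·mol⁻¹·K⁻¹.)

P = nRT/(V − nb) − a n²/V²
nRT/(V − nb) = (2.97)(0.08206)(705.5)/(2.523 − 2.97×0.03230) = 171.94/2.4271 = 70.842 atm
a n²/V² = (1.358)(2.97)²/(2.523)² = 1.8818 atm
P = 70.842 − 1.8818 = 68.96 atm

P ≈ 68.96 atm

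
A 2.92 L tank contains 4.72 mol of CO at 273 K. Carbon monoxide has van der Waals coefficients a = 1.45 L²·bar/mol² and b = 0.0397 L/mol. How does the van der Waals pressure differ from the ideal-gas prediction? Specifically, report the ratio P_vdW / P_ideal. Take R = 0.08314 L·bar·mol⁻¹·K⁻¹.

Ideal: P_ideal = nRT/V = (4.72)(0.08314)(273)/2.92 = 36.6887 bar
vdW: P = nRT/(V − nb) − a n²/V² = 107.131/2.73262 − 32.3037/8.52640 = 39.2045 − 3.78867 = 35.4158 bar
Ratio = 35.4158/36.6887 = 0.9653

P_vdW / P_ideal ≈ 0.9653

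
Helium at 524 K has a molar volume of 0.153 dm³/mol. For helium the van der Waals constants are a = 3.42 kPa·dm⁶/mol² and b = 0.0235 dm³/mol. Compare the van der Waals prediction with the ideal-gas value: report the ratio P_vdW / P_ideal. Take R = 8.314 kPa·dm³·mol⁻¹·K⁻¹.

P_vdW / P_ideal ≈ 1.176

Ideal: P_ideal = RT/V_m = (8.314)(524)/0.153 = 28474.1 kPa
vdW: P = RT/(V_m − b) − a/V_m² = 4356.54/0.129500 − 3.42/0.0234090 = 33641.2 − 146.098 = 33495.1 kPa
Ratio = 33495.1/28474.1 = 1.176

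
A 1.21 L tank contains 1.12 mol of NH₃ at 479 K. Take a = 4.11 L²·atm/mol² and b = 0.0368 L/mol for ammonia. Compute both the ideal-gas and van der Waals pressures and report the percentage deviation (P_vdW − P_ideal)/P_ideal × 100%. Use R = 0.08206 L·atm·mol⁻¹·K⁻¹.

-6.15 %

Ideal: P_ideal = nRT/V = (1.12)(0.08206)(479)/1.21 = 36.3831 atm
vdW: P = nRT/(V − nb) − a n²/V² = 44.0235/1.16878 − 5.15558/1.46410 = 37.6662 − 3.52133 = 34.1449 atm
% deviation = (34.1449 − 36.3831)/36.3831 × 100% = -6.15%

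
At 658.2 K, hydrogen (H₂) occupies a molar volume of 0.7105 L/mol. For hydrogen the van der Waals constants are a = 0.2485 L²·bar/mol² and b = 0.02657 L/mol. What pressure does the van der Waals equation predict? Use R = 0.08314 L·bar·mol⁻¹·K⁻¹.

P ≈ 79.52 bar

P = RT/(V_m − b) − a/V_m²
RT/(V_m − b) = (0.08314)(658.2)/(0.7105 − 0.02657) = 54.723/0.68393 = 80.013 bar
a/V_m² = 0.2485/(0.7105)² = 0.49226 bar
P = 80.013 − 0.49226 = 79.52 bar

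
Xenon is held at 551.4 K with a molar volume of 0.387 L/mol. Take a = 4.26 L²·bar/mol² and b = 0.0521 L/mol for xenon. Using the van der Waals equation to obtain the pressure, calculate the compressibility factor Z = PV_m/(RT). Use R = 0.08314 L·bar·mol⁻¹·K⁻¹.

Z ≈ 0.9155

P = RT/(V_m − b) − a/V_m² = (0.08314)(551.4)/(0.387 − 0.0521) − 4.26/(0.387)²
  = 45.843/0.33490 − 28.444 = 136.89 − 28.444 = 108.45 bar
Z = PV_m/(RT) = (108.45)(0.387)/((0.08314)(551.4)) = 41.970/45.843 = 0.9155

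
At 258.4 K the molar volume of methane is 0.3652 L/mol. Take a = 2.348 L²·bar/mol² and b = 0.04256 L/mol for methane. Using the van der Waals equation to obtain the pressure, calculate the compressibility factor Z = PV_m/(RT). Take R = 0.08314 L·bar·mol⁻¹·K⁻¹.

Z ≈ 0.8326

P = RT/(V_m − b) − a/V_m² = (0.08314)(258.4)/(0.3652 − 0.04256) − 2.348/(0.3652)²
  = 21.483/0.32264 − 17.605 = 66.585 − 17.605 = 48.980 bar
Z = PV_m/(RT) = (48.980)(0.3652)/((0.08314)(258.4)) = 17.887/21.483 = 0.8326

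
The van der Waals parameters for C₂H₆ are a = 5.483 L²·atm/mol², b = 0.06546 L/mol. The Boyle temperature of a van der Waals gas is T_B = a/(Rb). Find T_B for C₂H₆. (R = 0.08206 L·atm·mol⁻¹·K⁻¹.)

T_B ≈ 1021 K

For a van der Waals gas the second virial coefficient B₂ = b − a/(RT) vanishes at T_B = a/(Rb).
T_B = 5.483/(0.08206×0.06546) = 5.483/0.0053716 = 1021 K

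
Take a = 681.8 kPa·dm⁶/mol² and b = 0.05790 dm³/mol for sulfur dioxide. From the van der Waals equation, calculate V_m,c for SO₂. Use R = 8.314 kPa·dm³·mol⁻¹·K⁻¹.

V_m,c ≈ 0.1737 dm³/mol

For a van der Waals gas, V_m,c = 3b.
V_m,c = 3×0.05790 = 0.1737 dm³/mol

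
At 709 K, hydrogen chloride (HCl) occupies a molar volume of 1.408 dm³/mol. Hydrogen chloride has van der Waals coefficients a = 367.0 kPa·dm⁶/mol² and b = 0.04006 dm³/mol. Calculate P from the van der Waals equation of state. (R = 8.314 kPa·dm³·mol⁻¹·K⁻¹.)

P = RT/(V_m − b) − a/V_m²
RT/(V_m − b) = (8.314)(709)/(1.408 − 0.04006) = 5894.6/1.3679 = 4309.2 kPa
a/V_m² = 367.0/(1.408)² = 185.12 kPa
P = 4309.2 − 185.12 = 4124 kPa

P ≈ 4124 kPa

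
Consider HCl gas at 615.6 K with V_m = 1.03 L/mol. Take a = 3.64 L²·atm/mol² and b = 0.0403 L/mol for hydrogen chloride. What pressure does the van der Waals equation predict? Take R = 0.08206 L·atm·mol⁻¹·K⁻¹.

P = RT/(V_m − b) − a/V_m²
RT/(V_m − b) = (0.08206)(615.6)/(1.03 − 0.0403) = 50.516/0.98970 = 51.042 atm
a/V_m² = 3.64/(1.03)² = 3.4310 atm
P = 51.042 − 3.4310 = 47.61 atm

P ≈ 47.61 atm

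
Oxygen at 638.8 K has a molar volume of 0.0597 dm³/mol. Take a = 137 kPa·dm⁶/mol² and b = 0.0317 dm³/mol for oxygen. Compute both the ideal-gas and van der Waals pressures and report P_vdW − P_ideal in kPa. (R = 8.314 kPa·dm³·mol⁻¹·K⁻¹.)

Ideal: P_ideal = RT/V_m = (8.314)(638.8)/0.0597 = 88961.2 kPa
vdW: P = RT/(V_m − b) − a/V_m² = 5310.98/0.0280000 − 137/0.00356409 = 189678 − 38439.0 = 151239 kPa
ΔP = 151239 − 88961.2 = 62280 kPa

ΔP ≈ 62280 kPa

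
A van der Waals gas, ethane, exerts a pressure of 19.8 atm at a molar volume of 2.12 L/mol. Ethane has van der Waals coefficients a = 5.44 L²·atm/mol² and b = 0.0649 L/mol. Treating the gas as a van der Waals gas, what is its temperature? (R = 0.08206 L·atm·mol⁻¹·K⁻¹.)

T = (P + a/V_m²)(V_m − b)/R
P + a/V_m² = 19.8 + 5.44/(2.12)² = 21.010 atm
V_m − b = 2.12 − 0.0649 = 2.0551 L/mol
T = (21.010)(2.0551)/0.08206 = 526.2 K

T ≈ 526.2 K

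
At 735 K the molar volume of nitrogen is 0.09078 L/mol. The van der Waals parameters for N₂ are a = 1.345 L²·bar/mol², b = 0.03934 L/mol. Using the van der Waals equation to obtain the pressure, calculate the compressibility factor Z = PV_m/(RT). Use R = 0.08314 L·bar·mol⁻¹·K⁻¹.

Z ≈ 1.522

P = RT/(V_m − b) − a/V_m² = (0.08314)(735)/(0.09078 − 0.03934) − 1.345/(0.09078)²
  = 61.108/0.051440 − 163.21 = 1187.9 − 163.21 = 1024.7 bar
Z = PV_m/(RT) = (1024.7)(0.09078)/((0.08314)(735)) = 93.022/61.108 = 1.522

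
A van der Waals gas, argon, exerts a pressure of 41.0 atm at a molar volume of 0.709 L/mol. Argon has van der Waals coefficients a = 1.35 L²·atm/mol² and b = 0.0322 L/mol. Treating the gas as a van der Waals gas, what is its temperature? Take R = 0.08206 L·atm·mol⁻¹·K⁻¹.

T = (P + a/V_m²)(V_m − b)/R
P + a/V_m² = 41.0 + 1.35/(0.709)² = 43.686 atm
V_m − b = 0.709 − 0.0322 = 0.67680 L/mol
T = (43.686)(0.67680)/0.08206 = 360.3 K

T ≈ 360.3 K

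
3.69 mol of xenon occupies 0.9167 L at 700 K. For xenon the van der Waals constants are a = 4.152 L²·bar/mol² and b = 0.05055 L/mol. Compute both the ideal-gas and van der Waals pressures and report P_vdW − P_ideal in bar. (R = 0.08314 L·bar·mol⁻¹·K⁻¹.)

Ideal: P_ideal = nRT/V = (3.69)(0.08314)(700)/0.9167 = 234.265 bar
vdW: P = nRT/(V − nb) − a n²/V² = 214.751/0.730171 − 56.5340/0.840339 = 294.111 − 67.2752 = 226.836 bar
ΔP = 226.836 − 234.265 = -7.43 bar

ΔP ≈ -7.43 bar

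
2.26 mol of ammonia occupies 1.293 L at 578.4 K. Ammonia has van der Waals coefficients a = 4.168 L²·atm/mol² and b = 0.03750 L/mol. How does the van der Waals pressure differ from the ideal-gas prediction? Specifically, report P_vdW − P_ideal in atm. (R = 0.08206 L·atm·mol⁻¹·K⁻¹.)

ΔP ≈ -6.914 atm

Ideal: P_ideal = nRT/V = (2.26)(0.08206)(578.4)/1.293 = 82.9602 atm
vdW: P = nRT/(V − nb) − a n²/V² = 107.268/1.20825 − 21.2885/1.67185 = 88.7796 − 12.7335 = 76.0461 atm
ΔP = 76.0461 − 82.9602 = -6.914 atm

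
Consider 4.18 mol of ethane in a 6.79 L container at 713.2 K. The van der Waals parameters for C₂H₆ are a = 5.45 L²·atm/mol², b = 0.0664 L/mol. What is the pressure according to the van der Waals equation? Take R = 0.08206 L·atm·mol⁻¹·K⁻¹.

P ≈ 35.50 atm

P = nRT/(V − nb) − a n²/V²
nRT/(V − nb) = (4.18)(0.08206)(713.2)/(6.79 − 4.18×0.0664) = 244.64/6.5124 = 37.565 atm
a n²/V² = (5.45)(4.18)²/(6.79)² = 2.0654 atm
P = 37.565 − 2.0654 = 35.50 atm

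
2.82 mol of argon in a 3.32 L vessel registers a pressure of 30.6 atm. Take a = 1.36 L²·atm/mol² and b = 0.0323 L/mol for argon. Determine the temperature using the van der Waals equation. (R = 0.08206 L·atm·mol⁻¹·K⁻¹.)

T = (P + a n²/V²)(V − nb)/(nR)
P + a n²/V² = 30.6 + (1.36)(2.82)²/(3.32)² = 31.581 atm
V − nb = 3.32 − (2.82)(0.0323) = 3.2289 L
T = (31.581)(3.2289)/((2.82)(0.08206)) = 440.7 K

T ≈ 440.7 K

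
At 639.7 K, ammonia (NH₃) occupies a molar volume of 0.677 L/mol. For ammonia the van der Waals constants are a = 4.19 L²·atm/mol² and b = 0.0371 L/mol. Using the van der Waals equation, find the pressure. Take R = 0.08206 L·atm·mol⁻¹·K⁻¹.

P = RT/(V_m − b) − a/V_m²
RT/(V_m − b) = (0.08206)(639.7)/(0.677 − 0.0371) = 52.494/0.63990 = 82.035 atm
a/V_m² = 4.19/(0.677)² = 9.1419 atm
P = 82.035 − 9.1419 = 72.89 atm

P ≈ 72.89 atm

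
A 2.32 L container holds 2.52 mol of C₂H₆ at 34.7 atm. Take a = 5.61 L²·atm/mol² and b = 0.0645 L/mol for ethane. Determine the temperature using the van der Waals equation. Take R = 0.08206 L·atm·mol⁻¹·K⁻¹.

T ≈ 431.1 K

T = (P + a n²/V²)(V − nb)/(nR)
P + a n²/V² = 34.7 + (5.61)(2.52)²/(2.32)² = 41.319 atm
V − nb = 2.32 − (2.52)(0.0645) = 2.1575 L
T = (41.319)(2.1575)/((2.52)(0.08206)) = 431.1 K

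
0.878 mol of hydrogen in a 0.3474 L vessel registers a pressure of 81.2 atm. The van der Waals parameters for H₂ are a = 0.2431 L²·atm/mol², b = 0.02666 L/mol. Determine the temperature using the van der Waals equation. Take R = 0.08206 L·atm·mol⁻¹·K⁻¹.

T = (P + a n²/V²)(V − nb)/(nR)
P + a n²/V² = 81.2 + (0.2431)(0.878)²/(0.3474)² = 82.753 atm
V − nb = 0.3474 − (0.878)(0.02666) = 0.32399 L
T = (82.753)(0.32399)/((0.878)(0.08206)) = 372.1 K

T ≈ 372.1 K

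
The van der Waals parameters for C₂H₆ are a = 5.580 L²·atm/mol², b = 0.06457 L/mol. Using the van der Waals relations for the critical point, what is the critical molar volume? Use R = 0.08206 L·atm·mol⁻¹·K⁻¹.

For a van der Waals gas, V_m,c = 3b.
V_m,c = 3×0.06457 = 0.1937 L/mol

V_m,c ≈ 0.1937 L/mol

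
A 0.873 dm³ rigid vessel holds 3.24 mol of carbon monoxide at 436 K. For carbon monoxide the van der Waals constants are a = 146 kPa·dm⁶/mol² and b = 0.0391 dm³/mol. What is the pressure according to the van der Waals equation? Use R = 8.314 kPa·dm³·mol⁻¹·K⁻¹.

P ≈ 13726 kPa

P = nRT/(V − nb) − a n²/V²
nRT/(V − nb) = (3.24)(8.314)(436)/(0.873 − 3.24×0.0391) = 11745/0.74632 = 15737 kPa
a n²/V² = (146)(3.24)²/(0.873)² = 2011.0 kPa
P = 15737 − 2011.0 = 13726 kPa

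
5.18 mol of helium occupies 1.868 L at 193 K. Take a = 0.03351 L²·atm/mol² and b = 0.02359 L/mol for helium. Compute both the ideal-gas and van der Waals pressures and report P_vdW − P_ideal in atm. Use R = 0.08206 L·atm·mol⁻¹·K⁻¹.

Ideal: P_ideal = nRT/V = (5.18)(0.08206)(193)/1.868 = 43.9179 atm
vdW: P = nRT/(V − nb) − a n²/V² = 82.0387/1.74580 − 0.899154/3.48942 = 46.9920 − 0.257680 = 46.7343 atm
ΔP = 46.7343 − 43.9179 = 2.816 atm

ΔP ≈ 2.816 atm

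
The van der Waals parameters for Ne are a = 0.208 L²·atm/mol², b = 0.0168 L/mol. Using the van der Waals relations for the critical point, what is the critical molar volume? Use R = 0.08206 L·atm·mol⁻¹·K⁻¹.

V_m,c ≈ 0.05040 L/mol

For a van der Waals gas, V_m,c = 3b.
V_m,c = 3×0.0168 = 0.05040 L/mol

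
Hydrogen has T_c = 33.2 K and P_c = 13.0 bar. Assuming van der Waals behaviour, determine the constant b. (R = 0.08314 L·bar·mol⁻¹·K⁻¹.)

From T_c = 8a/(27Rb) and P_c = a/(27b²): b = R T_c/(8 P_c).
b = (0.08314)(33.2)/(8×13.0) = 2.7602/104.00 = 0.02654 L/mol

b ≈ 0.02654 L/mol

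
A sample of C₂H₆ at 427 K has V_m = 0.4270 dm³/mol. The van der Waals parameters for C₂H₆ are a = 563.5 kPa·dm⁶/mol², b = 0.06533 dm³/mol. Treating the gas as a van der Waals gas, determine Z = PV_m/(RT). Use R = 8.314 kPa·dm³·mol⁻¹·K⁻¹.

Z ≈ 0.8089

P = RT/(V_m − b) − a/V_m² = (8.314)(427)/(0.4270 − 0.06533) − 563.5/(0.4270)²
  = 3550.1/0.36167 − 3090.6 = 9815.9 − 3090.6 = 6725.3 kPa
Z = PV_m/(RT) = (6725.3)(0.4270)/((8.314)(427)) = 2871.7/3550.1 = 0.8089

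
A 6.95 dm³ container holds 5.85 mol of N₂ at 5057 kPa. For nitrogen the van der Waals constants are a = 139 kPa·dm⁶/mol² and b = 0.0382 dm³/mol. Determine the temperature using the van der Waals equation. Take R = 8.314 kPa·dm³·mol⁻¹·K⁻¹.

T ≈ 713.0 K

T = (P + a n²/V²)(V − nb)/(nR)
P + a n²/V² = 5057 + (139)(5.85)²/(6.95)² = 5155.5 kPa
V − nb = 6.95 − (5.85)(0.0382) = 6.7265 dm³
T = (5155.5)(6.7265)/((5.85)(8.314)) = 713.0 K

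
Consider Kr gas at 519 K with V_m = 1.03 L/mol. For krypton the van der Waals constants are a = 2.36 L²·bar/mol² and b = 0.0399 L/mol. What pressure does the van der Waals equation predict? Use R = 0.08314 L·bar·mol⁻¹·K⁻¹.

P ≈ 41.36 bar

P = RT/(V_m − b) − a/V_m²
RT/(V_m − b) = (0.08314)(519)/(1.03 − 0.0399) = 43.150/0.99010 = 43.581 bar
a/V_m² = 2.36/(1.03)² = 2.2245 bar
P = 43.581 − 2.2245 = 41.36 bar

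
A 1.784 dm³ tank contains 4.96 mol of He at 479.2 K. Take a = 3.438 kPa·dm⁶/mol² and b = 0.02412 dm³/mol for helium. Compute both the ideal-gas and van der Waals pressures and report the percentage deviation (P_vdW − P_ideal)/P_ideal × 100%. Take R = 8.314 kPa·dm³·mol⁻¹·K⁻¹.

6.95 %

Ideal: P_ideal = nRT/V = (4.96)(8.314)(479.2)/1.784 = 11076.8 kPa
vdW: P = nRT/(V − nb) − a n²/V² = 19761.0/1.66436 − 84.5803/3.18266 = 11873.0 − 26.5753 = 11846.4 kPa
% deviation = (11846.4 − 11076.8)/11076.8 × 100% = 6.95%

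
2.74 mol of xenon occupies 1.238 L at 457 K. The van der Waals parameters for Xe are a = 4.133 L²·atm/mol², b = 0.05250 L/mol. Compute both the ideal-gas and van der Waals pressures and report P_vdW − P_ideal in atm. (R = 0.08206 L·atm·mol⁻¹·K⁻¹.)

ΔP ≈ -9.333 atm

Ideal: P_ideal = nRT/V = (2.74)(0.08206)(457)/1.238 = 82.9999 atm
vdW: P = nRT/(V − nb) − a n²/V² = 102.754/1.09415 − 31.0289/1.53264 = 93.9122 − 20.2454 = 73.6668 atm
ΔP = 73.6668 − 82.9999 = -9.333 atm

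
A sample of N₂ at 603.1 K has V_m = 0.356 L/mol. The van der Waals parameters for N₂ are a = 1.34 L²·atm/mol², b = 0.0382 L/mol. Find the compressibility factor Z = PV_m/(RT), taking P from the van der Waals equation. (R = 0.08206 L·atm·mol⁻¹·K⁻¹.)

P = RT/(V_m − b) − a/V_m² = (0.08206)(603.1)/(0.356 − 0.0382) − 1.34/(0.356)²
  = 49.490/0.31780 − 10.573 = 155.73 − 10.573 = 145.16 atm
Z = PV_m/(RT) = (145.16)(0.356)/((0.08206)(603.1)) = 51.677/49.490 = 1.044

Z ≈ 1.044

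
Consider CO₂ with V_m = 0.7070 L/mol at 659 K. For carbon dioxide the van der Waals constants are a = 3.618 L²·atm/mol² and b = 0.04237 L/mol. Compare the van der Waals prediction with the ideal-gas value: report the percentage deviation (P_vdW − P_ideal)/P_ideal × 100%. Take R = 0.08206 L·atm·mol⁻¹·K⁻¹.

Ideal: P_ideal = RT/V_m = (0.08206)(659)/0.7070 = 76.4887 atm
vdW: P = RT/(V_m − b) − a/V_m² = 54.0775/0.664630 − 3.618/0.499849 = 81.3648 − 7.23819 = 74.1266 atm
% deviation = (74.1266 − 76.4887)/76.4887 × 100% = -3.09%

-3.09 %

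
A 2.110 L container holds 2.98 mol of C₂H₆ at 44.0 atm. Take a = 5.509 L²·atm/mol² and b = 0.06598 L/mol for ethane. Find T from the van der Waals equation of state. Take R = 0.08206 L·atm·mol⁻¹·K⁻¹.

T ≈ 430.3 K

T = (P + a n²/V²)(V − nb)/(nR)
P + a n²/V² = 44.0 + (5.509)(2.98)²/(2.110)² = 54.989 atm
V − nb = 2.110 − (2.98)(0.06598) = 1.9134 L
T = (54.989)(1.9134)/((2.98)(0.08206)) = 430.3 K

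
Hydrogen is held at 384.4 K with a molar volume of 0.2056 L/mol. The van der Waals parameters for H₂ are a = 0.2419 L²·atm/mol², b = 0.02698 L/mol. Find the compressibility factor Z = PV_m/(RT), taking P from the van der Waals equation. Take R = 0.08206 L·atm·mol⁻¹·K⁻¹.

Z ≈ 1.114

P = RT/(V_m − b) − a/V_m² = (0.08206)(384.4)/(0.2056 − 0.02698) − 0.2419/(0.2056)²
  = 31.544/0.17862 − 5.7226 = 176.60 − 5.7226 = 170.88 atm
Z = PV_m/(RT) = (170.88)(0.2056)/((0.08206)(384.4)) = 35.133/31.544 = 1.114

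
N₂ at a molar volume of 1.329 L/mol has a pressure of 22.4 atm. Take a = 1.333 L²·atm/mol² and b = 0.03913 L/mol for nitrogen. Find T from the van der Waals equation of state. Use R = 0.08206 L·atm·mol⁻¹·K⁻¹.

T ≈ 364.0 K

T = (P + a/V_m²)(V_m − b)/R
P + a/V_m² = 22.4 + 1.333/(1.329)² = 23.155 atm
V_m − b = 1.329 − 0.03913 = 1.2899 L/mol
T = (23.155)(1.2899)/0.08206 = 364.0 K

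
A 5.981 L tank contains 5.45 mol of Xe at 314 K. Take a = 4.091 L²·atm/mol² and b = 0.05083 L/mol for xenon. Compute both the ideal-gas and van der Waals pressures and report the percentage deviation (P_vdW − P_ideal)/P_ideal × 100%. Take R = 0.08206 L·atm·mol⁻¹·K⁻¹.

Ideal: P_ideal = nRT/V = (5.45)(0.08206)(314)/5.981 = 23.4792 atm
vdW: P = nRT/(V − nb) − a n²/V² = 140.429/5.70398 − 121.513/35.7724 = 24.6195 − 3.39684 = 21.2227 atm
% deviation = (21.2227 − 23.4792)/23.4792 × 100% = -9.61%

-9.61 %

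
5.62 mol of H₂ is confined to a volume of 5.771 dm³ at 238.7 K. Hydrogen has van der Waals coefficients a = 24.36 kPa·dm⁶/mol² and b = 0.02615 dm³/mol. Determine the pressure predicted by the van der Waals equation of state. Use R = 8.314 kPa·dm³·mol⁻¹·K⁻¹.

P = nRT/(V − nb) − a n²/V²
nRT/(V − nb) = (5.62)(8.314)(238.7)/(5.771 − 5.62×0.02615) = 11153/5.6240 = 1983.1 kPa
a n²/V² = (24.36)(5.62)²/(5.771)² = 23.102 kPa
P = 1983.1 − 23.102 = 1960 kPa

P ≈ 1960 kPa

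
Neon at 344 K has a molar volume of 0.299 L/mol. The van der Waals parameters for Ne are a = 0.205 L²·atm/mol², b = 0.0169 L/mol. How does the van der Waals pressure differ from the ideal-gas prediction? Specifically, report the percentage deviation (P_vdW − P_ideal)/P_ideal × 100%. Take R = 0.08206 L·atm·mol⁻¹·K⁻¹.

Ideal: P_ideal = RT/V_m = (0.08206)(344)/0.299 = 94.4102 atm
vdW: P = RT/(V_m − b) − a/V_m² = 28.2286/0.282100 − 0.205/0.0894010 = 100.066 − 2.29304 = 97.773 atm
% deviation = (97.773 − 94.4102)/94.4102 × 100% = 3.56%

3.56 %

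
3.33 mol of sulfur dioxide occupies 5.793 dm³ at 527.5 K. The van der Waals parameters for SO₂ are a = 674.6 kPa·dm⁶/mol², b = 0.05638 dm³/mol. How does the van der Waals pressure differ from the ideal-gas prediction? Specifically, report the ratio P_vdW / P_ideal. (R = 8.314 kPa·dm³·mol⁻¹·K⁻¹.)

P_vdW / P_ideal ≈ 0.9451

Ideal: P_ideal = nRT/V = (3.33)(8.314)(527.5)/5.793 = 2521.00 kPa
vdW: P = nRT/(V − nb) − a n²/V² = 14604.2/5.60525 − 7480.57/33.5588 = 2605.45 − 222.909 = 2382.54 kPa
Ratio = 2382.54/2521.00 = 0.9451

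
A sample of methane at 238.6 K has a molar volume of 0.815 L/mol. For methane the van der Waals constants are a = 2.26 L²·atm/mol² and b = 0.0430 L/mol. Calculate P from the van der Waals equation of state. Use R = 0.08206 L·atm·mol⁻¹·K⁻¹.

P ≈ 21.96 atm

P = RT/(V_m − b) − a/V_m²
RT/(V_m − b) = (0.08206)(238.6)/(0.815 − 0.0430) = 19.580/0.77200 = 25.363 atm
a/V_m² = 2.26/(0.815)² = 3.4025 atm
P = 25.363 − 3.4025 = 21.96 atm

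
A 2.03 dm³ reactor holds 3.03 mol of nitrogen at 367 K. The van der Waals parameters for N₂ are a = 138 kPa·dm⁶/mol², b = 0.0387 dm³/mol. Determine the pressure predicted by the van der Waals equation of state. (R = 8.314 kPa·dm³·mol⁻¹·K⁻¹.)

P ≈ 4526 kPa

P = nRT/(V − nb) − a n²/V²
nRT/(V − nb) = (3.03)(8.314)(367)/(2.03 − 3.03×0.0387) = 9245.3/1.9127 = 4833.6 kPa
a n²/V² = (138)(3.03)²/(2.03)² = 307.45 kPa
P = 4833.6 − 307.45 = 4526 kPa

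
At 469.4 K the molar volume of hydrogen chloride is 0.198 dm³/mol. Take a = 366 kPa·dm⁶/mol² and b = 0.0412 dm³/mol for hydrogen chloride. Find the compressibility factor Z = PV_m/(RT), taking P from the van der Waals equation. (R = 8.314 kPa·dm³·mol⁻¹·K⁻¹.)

P = RT/(V_m − b) − a/V_m² = (8.314)(469.4)/(0.198 − 0.0412) − 366/(0.198)²
  = 3902.6/0.15680 − 9335.8 = 24889 − 9335.8 = 15553 kPa
Z = PV_m/(RT) = (15553)(0.198)/((8.314)(469.4)) = 3079.5/3902.6 = 0.7891

Z ≈ 0.7891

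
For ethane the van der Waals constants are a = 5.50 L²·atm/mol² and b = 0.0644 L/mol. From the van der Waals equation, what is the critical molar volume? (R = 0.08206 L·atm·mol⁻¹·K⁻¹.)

V_m,c ≈ 0.1932 L/mol

For a van der Waals gas, V_m,c = 3b.
V_m,c = 3×0.0644 = 0.1932 L/mol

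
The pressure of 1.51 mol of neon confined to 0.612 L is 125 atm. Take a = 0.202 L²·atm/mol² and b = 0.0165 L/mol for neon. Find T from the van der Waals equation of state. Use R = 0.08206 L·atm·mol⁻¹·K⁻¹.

T = (P + a n²/V²)(V − nb)/(nR)
P + a n²/V² = 125 + (0.202)(1.51)²/(0.612)² = 126.23 atm
V − nb = 0.612 − (1.51)(0.0165) = 0.58709 L
T = (126.23)(0.58709)/((1.51)(0.08206)) = 598.1 K

T ≈ 598.1 K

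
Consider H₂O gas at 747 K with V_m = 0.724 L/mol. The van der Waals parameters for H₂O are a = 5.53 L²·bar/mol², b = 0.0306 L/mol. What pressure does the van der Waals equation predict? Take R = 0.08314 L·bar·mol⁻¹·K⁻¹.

P = RT/(V_m − b) − a/V_m²
RT/(V_m − b) = (0.08314)(747)/(0.724 − 0.0306) = 62.106/0.69340 = 89.567 bar
a/V_m² = 5.53/(0.724)² = 10.550 bar
P = 89.567 − 10.550 = 79.02 bar

P ≈ 79.02 bar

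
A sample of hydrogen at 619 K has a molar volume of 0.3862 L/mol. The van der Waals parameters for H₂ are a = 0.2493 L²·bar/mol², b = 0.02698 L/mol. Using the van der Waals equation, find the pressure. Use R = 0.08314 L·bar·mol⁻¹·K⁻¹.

P ≈ 141.6 bar

P = RT/(V_m − b) − a/V_m²
RT/(V_m − b) = (0.08314)(619)/(0.3862 − 0.02698) = 51.464/0.35922 = 143.27 bar
a/V_m² = 0.2493/(0.3862)² = 1.6715 bar
P = 143.27 − 1.6715 = 141.6 bar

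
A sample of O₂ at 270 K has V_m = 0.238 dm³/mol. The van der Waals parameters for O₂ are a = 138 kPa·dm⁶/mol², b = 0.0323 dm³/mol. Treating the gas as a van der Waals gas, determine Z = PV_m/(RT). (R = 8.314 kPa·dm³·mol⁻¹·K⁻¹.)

Z ≈ 0.8987

P = RT/(V_m − b) − a/V_m² = (8.314)(270)/(0.238 − 0.0323) − 138/(0.238)²
  = 2244.8/0.20570 − 2436.3 = 10913 − 2436.3 = 8477 kPa
Z = PV_m/(RT) = (8477)(0.238)/((8.314)(270)) = 2017.5/2244.8 = 0.8987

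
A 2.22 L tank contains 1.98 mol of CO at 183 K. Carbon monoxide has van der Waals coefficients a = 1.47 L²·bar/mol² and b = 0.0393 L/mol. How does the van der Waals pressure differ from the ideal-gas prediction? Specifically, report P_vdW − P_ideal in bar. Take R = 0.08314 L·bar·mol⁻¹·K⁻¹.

Ideal: P_ideal = nRT/V = (1.98)(0.08314)(183)/2.22 = 13.5698 bar
vdW: P = nRT/(V − nb) − a n²/V² = 30.1249/2.14219 − 5.76299/4.92840 = 14.0627 − 1.16934 = 12.8934 bar
ΔP = 12.8934 − 13.5698 = -0.676 bar

ΔP ≈ -0.676 bar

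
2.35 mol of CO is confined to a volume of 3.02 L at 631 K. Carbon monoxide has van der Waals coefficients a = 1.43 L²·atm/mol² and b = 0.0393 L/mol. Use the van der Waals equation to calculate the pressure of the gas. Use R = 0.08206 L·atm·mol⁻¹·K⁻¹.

P = nRT/(V − nb) − a n²/V²
nRT/(V − nb) = (2.35)(0.08206)(631)/(3.02 − 2.35×0.0393) = 121.68/2.9276 = 41.563 atm
a n²/V² = (1.43)(2.35)²/(3.02)² = 0.86588 atm
P = 41.563 − 0.86588 = 40.70 atm

P ≈ 40.70 atm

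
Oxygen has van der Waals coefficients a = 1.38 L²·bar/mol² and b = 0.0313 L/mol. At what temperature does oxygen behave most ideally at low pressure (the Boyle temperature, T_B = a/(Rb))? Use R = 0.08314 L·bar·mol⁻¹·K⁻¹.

For a van der Waals gas the second virial coefficient B₂ = b − a/(RT) vanishes at T_B = a/(Rb).
T_B = 1.38/(0.08314×0.0313) = 1.38/0.0026023 = 530.3 K

T_B ≈ 530.3 K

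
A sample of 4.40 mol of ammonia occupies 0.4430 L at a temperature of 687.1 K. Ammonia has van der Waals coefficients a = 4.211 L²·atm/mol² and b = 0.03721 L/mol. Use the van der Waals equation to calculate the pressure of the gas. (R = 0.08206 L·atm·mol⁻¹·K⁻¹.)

P = nRT/(V − nb) − a n²/V²
nRT/(V − nb) = (4.40)(0.08206)(687.1)/(0.4430 − 4.40×0.03721) = 248.09/0.27928 = 888.32 atm
a n²/V² = (4.211)(4.40)²/(0.4430)² = 415.42 atm
P = 888.32 − 415.42 = 472.9 atm

P ≈ 472.9 atm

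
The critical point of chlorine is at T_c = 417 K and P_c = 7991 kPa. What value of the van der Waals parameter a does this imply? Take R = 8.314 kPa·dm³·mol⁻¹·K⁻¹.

a ≈ 634.6 kPa·dm⁶/mol²

From T_c = 8a/(27Rb) and P_c = a/(27b²): a = 27 R² T_c²/(64 P_c).
a = 27×(8.314)²×(417)²/(64×7991) = 324530796/511424 = 634.6 kPa·dm⁶/mol²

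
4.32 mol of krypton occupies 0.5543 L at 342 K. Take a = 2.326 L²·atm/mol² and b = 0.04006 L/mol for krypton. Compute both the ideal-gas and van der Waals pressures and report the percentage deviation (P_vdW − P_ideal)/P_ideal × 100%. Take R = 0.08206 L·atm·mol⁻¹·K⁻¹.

-19.20 %

Ideal: P_ideal = nRT/V = (4.32)(0.08206)(342)/0.5543 = 218.724 atm
vdW: P = nRT/(V − nb) − a n²/V² = 121.239/0.381241 − 43.4087/0.307248 = 318.011 − 141.282 = 176.729 atm
% deviation = (176.729 − 218.724)/218.724 × 100% = -19.20%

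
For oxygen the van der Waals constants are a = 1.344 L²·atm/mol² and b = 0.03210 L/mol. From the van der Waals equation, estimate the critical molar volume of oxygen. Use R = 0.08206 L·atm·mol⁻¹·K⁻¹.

V_m,c ≈ 0.09630 L/mol

For a van der Waals gas, V_m,c = 3b.
V_m,c = 3×0.03210 = 0.09630 L/mol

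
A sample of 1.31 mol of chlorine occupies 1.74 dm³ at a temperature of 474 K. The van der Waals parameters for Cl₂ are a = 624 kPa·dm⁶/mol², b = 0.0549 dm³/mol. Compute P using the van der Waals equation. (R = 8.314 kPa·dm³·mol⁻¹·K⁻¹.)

P ≈ 2741 kPa

P = nRT/(V − nb) − a n²/V²
nRT/(V − nb) = (1.31)(8.314)(474)/(1.74 − 1.31×0.0549) = 5162.5/1.6681 = 3094.8 kPa
a n²/V² = (624)(1.31)²/(1.74)² = 353.69 kPa
P = 3094.8 − 353.69 = 2741 kPa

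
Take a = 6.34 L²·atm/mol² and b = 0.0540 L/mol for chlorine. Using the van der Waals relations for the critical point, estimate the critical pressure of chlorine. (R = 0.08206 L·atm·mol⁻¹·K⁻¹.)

For a van der Waals gas, P_c = a/(27b²).
P_c = 6.34/(27×(0.0540)²) = 6.34/0.078732 = 80.53 atm

P_c ≈ 80.53 atm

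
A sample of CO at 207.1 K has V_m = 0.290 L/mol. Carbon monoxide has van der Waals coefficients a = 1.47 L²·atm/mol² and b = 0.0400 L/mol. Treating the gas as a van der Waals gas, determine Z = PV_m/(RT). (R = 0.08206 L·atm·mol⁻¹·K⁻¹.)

P = RT/(V_m − b) − a/V_m² = (0.08206)(207.1)/(0.290 − 0.0400) − 1.47/(0.290)²
  = 16.995/0.25000 − 17.479 = 67.980 − 17.479 = 50.501 atm
Z = PV_m/(RT) = (50.501)(0.290)/((0.08206)(207.1)) = 14.645/16.995 = 0.8617

Z ≈ 0.8617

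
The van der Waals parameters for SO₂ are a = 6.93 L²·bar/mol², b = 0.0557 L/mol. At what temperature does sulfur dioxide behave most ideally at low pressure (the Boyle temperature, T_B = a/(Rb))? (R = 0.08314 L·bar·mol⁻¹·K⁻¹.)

T_B ≈ 1496 K

For a van der Waals gas the second virial coefficient B₂ = b − a/(RT) vanishes at T_B = a/(Rb).
T_B = 6.93/(0.08314×0.0557) = 6.93/0.0046309 = 1496 K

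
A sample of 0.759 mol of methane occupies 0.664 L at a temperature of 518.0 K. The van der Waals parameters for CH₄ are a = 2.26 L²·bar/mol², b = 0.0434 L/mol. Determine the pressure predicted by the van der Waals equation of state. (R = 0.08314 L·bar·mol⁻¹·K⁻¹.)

P = nRT/(V − nb) − a n²/V²
nRT/(V − nb) = (0.759)(0.08314)(518.0)/(0.664 − 0.759×0.0434) = 32.687/0.63106 = 51.797 bar
a n²/V² = (2.26)(0.759)²/(0.664)² = 2.9529 bar
P = 51.797 − 2.9529 = 48.84 bar

P ≈ 48.84 bar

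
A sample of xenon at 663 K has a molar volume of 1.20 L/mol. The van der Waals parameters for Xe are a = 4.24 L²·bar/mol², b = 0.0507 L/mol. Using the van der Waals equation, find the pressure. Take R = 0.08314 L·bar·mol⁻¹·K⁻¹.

P ≈ 45.02 bar

P = RT/(V_m − b) − a/V_m²
RT/(V_m − b) = (0.08314)(663)/(1.20 − 0.0507) = 55.122/1.1493 = 47.961 bar
a/V_m² = 4.24/(1.20)² = 2.9444 bar
P = 47.961 − 2.9444 = 45.02 bar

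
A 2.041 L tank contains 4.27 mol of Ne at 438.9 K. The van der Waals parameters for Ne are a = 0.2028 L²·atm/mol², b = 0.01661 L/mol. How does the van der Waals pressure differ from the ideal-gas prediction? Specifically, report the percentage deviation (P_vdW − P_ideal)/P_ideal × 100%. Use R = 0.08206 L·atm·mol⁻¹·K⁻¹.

Ideal: P_ideal = nRT/V = (4.27)(0.08206)(438.9)/2.041 = 75.3498 atm
vdW: P = nRT/(V − nb) − a n²/V² = 153.789/1.97008 − 3.69763/4.16568 = 78.0623 − 0.887641 = 77.1747 atm
% deviation = (77.1747 − 75.3498)/75.3498 × 100% = 2.42%

2.42 %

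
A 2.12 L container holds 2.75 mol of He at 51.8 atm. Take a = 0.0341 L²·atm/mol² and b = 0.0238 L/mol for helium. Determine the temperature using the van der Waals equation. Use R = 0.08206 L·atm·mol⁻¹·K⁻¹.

T ≈ 472.1 K

T = (P + a n²/V²)(V − nb)/(nR)
P + a n²/V² = 51.8 + (0.0341)(2.75)²/(2.12)² = 51.857 atm
V − nb = 2.12 − (2.75)(0.0238) = 2.0546 L
T = (51.857)(2.0546)/((2.75)(0.08206)) = 472.1 K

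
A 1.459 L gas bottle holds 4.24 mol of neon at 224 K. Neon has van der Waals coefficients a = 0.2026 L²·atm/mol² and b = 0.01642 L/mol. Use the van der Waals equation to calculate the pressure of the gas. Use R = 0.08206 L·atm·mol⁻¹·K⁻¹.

P = nRT/(V − nb) − a n²/V²
nRT/(V − nb) = (4.24)(0.08206)(224)/(1.459 − 4.24×0.01642) = 77.937/1.3894 = 56.094 atm
a n²/V² = (0.2026)(4.24)²/(1.459)² = 1.7110 atm
P = 56.094 − 1.7110 = 54.38 atm

P ≈ 54.38 atm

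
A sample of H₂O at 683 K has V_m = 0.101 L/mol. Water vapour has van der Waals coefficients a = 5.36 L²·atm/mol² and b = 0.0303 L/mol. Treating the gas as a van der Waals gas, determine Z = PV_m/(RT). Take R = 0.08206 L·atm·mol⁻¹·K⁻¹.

Z ≈ 0.4817

P = RT/(V_m − b) − a/V_m² = (0.08206)(683)/(0.101 − 0.0303) − 5.36/(0.101)²
  = 56.047/0.070700 − 525.44 = 792.74 − 525.44 = 267.30 atm
Z = PV_m/(RT) = (267.30)(0.101)/((0.08206)(683)) = 26.997/56.047 = 0.4817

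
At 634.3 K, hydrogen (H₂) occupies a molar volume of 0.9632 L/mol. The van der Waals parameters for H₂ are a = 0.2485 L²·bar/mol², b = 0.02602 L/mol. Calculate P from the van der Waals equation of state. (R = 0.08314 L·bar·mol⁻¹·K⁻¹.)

P = RT/(V_m − b) − a/V_m²
RT/(V_m − b) = (0.08314)(634.3)/(0.9632 − 0.02602) = 52.736/0.93718 = 56.271 bar
a/V_m² = 0.2485/(0.9632)² = 0.26785 bar
P = 56.271 − 0.26785 = 56.00 bar

P ≈ 56.00 bar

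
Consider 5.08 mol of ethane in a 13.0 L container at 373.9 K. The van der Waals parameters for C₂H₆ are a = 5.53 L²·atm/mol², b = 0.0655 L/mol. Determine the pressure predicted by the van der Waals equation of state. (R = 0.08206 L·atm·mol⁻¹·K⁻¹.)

P ≈ 11.46 atm

P = nRT/(V − nb) − a n²/V²
nRT/(V − nb) = (5.08)(0.08206)(373.9)/(13.0 − 5.08×0.0655) = 155.87/12.667 = 12.305 atm
a n²/V² = (5.53)(5.08)²/(13.0)² = 0.84443 atm
P = 12.305 − 0.84443 = 11.46 atm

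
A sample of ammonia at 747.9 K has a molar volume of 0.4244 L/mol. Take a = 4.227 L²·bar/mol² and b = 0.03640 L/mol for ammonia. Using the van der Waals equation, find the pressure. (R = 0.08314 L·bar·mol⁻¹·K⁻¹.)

P ≈ 136.8 bar

P = RT/(V_m − b) − a/V_m²
RT/(V_m − b) = (0.08314)(747.9)/(0.4244 − 0.03640) = 62.180/0.38800 = 160.26 bar
a/V_m² = 4.227/(0.4244)² = 23.468 bar
P = 160.26 − 23.468 = 136.8 bar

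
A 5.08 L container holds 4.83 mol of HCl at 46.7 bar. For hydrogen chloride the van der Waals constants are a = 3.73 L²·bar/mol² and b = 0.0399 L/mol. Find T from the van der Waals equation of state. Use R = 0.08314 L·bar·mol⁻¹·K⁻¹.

T = (P + a n²/V²)(V − nb)/(nR)
P + a n²/V² = 46.7 + (3.73)(4.83)²/(5.08)² = 50.072 bar
V − nb = 5.08 − (4.83)(0.0399) = 4.8873 L
T = (50.072)(4.8873)/((4.83)(0.08314)) = 609.4 K

T ≈ 609.4 K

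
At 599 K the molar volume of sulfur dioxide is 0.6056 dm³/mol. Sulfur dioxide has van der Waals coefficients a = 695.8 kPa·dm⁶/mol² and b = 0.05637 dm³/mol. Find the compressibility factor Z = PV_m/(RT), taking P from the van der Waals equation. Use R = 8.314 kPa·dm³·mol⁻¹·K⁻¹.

P = RT/(V_m − b) − a/V_m² = (8.314)(599)/(0.6056 − 0.05637) − 695.8/(0.6056)²
  = 4980.1/0.54923 − 1897.2 = 9067.4 − 1897.2 = 7170.2 kPa
Z = PV_m/(RT) = (7170.2)(0.6056)/((8.314)(599)) = 4342.3/4980.1 = 0.8719

Z ≈ 0.8719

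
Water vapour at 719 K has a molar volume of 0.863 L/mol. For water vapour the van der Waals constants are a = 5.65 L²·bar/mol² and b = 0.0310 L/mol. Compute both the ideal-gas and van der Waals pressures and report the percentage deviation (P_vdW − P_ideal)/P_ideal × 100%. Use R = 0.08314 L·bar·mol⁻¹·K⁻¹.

Ideal: P_ideal = RT/V_m = (0.08314)(719)/0.863 = 69.2673 bar
vdW: P = RT/(V_m − b) − a/V_m² = 59.7777/0.832000 − 5.65/0.744769 = 71.8482 − 7.58624 = 64.2620 bar
% deviation = (64.2620 − 69.2673)/69.2673 × 100% = -7.23%

-7.23 %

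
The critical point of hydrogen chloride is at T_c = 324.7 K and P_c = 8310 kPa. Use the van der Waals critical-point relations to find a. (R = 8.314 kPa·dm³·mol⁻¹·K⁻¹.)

From T_c = 8a/(27Rb) and P_c = a/(27b²): a = 27 R² T_c²/(64 P_c).
a = 27×(8.314)²×(324.7)²/(64×8310) = 196765241/531840 = 370.0 kPa·dm⁶/mol²

a ≈ 370.0 kPa·dm⁶/mol²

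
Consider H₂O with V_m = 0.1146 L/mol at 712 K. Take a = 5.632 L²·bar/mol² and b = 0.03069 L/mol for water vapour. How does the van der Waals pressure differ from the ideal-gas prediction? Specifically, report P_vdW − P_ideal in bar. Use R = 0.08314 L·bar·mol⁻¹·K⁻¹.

ΔP ≈ -239.9 bar

Ideal: P_ideal = RT/V_m = (0.08314)(712)/0.1146 = 516.542 bar
vdW: P = RT/(V_m − b) − a/V_m² = 59.1957/0.0839100 − 5.632/0.0131332 = 705.467 − 428.837 = 276.630 bar
ΔP = 276.630 − 516.542 = -239.9 bar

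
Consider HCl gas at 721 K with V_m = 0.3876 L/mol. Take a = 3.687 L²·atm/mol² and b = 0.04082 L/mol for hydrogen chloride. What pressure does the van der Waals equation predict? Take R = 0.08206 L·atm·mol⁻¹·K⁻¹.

P ≈ 146.1 atm

P = RT/(V_m − b) − a/V_m²
RT/(V_m − b) = (0.08206)(721)/(0.3876 − 0.04082) = 59.165/0.34678 = 170.61 atm
a/V_m² = 3.687/(0.3876)² = 24.542 atm
P = 170.61 − 24.542 = 146.1 atm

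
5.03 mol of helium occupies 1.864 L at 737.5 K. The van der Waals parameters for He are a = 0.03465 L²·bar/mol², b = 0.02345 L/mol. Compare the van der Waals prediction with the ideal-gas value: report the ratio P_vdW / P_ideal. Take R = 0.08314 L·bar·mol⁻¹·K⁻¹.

Ideal: P_ideal = nRT/V = (5.03)(0.08314)(737.5)/1.864 = 165.460 bar
vdW: P = nRT/(V − nb) − a n²/V² = 308.418/1.74605 − 0.876676/3.47450 = 176.638 − 0.252317 = 176.386 bar
Ratio = 176.386/165.460 = 1.066

P_vdW / P_ideal ≈ 1.066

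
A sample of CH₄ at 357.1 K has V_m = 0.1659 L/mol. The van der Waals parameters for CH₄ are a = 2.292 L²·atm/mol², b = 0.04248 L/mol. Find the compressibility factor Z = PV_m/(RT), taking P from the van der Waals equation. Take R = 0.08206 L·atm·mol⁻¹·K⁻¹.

P = RT/(V_m − b) − a/V_m² = (0.08206)(357.1)/(0.1659 − 0.04248) − 2.292/(0.1659)²
  = 29.304/0.12342 − 83.276 = 237.43 − 83.276 = 154.15 atm
Z = PV_m/(RT) = (154.15)(0.1659)/((0.08206)(357.1)) = 25.573/29.304 = 0.8727

Z ≈ 0.8727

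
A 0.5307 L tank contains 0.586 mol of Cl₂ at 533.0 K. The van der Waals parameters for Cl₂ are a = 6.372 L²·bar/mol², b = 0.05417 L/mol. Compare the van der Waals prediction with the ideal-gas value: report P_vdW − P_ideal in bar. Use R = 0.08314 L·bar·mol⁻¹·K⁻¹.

ΔP ≈ -4.656 bar

Ideal: P_ideal = nRT/V = (0.586)(0.08314)(533.0)/0.5307 = 48.9312 bar
vdW: P = nRT/(V − nb) − a n²/V² = 25.9678/0.498956 − 2.18812/0.281642 = 52.0443 − 7.76915 = 44.2752 bar
ΔP = 44.2752 − 48.9312 = -4.656 bar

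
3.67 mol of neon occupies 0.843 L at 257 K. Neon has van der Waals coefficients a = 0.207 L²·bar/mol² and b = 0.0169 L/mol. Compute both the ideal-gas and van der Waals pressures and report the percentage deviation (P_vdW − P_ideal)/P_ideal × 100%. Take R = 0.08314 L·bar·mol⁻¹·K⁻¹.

3.72 %

Ideal: P_ideal = nRT/V = (3.67)(0.08314)(257)/0.843 = 93.0211 bar
vdW: P = nRT/(V − nb) − a n²/V² = 78.4168/0.780977 − 2.78806/0.710649 = 100.409 − 3.92326 = 96.486 bar
% deviation = (96.486 − 93.0211)/93.0211 × 100% = 3.72%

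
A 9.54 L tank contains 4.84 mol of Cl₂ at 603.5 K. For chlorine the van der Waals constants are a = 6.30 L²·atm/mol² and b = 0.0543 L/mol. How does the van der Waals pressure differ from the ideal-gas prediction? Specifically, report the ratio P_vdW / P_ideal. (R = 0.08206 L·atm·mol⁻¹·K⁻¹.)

Ideal: P_ideal = nRT/V = (4.84)(0.08206)(603.5)/9.54 = 25.1250 atm
vdW: P = nRT/(V − nb) − a n²/V² = 239.692/9.27719 − 147.581/91.0116 = 25.8367 − 1.62156 = 24.2151 atm
Ratio = 24.2151/25.1250 = 0.9638

P_vdW / P_ideal ≈ 0.9638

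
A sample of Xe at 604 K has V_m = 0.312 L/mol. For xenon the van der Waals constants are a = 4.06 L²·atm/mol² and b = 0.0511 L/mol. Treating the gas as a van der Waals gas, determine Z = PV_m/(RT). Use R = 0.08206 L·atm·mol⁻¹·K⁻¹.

Z ≈ 0.9333

P = RT/(V_m − b) − a/V_m² = (0.08206)(604)/(0.312 − 0.0511) − 4.06/(0.312)²
  = 49.564/0.26090 − 41.708 = 189.97 − 41.708 = 148.26 atm
Z = PV_m/(RT) = (148.26)(0.312)/((0.08206)(604)) = 46.257/49.564 = 0.9333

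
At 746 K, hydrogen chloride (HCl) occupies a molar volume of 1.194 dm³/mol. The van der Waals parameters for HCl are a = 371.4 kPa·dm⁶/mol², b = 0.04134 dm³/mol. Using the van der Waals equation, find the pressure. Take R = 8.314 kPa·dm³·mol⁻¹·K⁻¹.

P ≈ 5120 kPa

P = RT/(V_m − b) − a/V_m²
RT/(V_m − b) = (8.314)(746)/(1.194 − 0.04134) = 6202.2/1.1527 = 5380.6 kPa
a/V_m² = 371.4/(1.194)² = 260.52 kPa
P = 5380.6 − 260.52 = 5120 kPa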